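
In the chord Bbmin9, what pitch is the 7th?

Bbmin9 is built on Bb; its 7th is a minor 7th above the root.
A seventh above B uses the letter A, and the minor 7th above Bb is Ab.

Ab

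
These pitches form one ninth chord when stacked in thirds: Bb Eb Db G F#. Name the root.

Stacking in thirds gives Eb – G – Bb – Db – F#, so Eb is the root — Eb dominant seventh sharp nine.

Eb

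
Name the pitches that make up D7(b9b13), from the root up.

D F# A C Eb Bb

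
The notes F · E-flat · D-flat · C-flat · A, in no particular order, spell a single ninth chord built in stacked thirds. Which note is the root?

Stacking in thirds gives D-flat – F – A – C-flat – E-flat, so D-flat is the root — D-flat dominant ninth sharp five.

D-flat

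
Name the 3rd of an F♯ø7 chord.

A

F♯ø7 is built on F#; its 3rd is a minor 3rd above the root.
A third above F uses the letter A, and the minor 3rd above F# is A.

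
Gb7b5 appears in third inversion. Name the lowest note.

F♭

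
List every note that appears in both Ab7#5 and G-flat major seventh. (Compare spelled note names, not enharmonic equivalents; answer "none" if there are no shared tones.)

Gb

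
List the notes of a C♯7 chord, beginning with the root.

C#  E#  G#  B

C♯7 is a dominant seventh built on C#.
C# — root
E# — major 3rd
G# — perfect 5th
B — minor 7th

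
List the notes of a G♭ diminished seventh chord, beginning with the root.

G♭ diminished seventh: diminished seventh on G-flat.
root → G-flat
3rd (minor 3rd) → B-double-flat
5th (diminished 5th) → D-double-flat
7th (diminished 7th) → F-double-flat

G-flat B-double-flat D-double-flat F-double-flat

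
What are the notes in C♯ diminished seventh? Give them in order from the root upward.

C# – E – G – Bb

Root C#, quality diminished seventh:
- root: C#
- minor 3rd: E
- diminished 5th: G
- diminished 7th: Bb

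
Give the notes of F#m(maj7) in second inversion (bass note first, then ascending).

C♯, E♯, F♯, A

In root position, F#m(maj7) is F♯–A–C♯–E♯.
Second inversion puts the fifth (C♯) in the bass.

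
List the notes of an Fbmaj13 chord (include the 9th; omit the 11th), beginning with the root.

Fb, Ab, Cb, Eb, Gb, Db

Root Fb, quality major thirteenth:
- root: Fb
- major 3rd: Ab
- perfect 5th: Cb
- major 7th: Eb
- major 9th: Gb
- major 13th: Db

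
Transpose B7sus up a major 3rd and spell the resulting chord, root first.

D♯, G♯, A♯, C♯

Transposed root: B → D♯ (major 3rd up). So we spell D♯ dominant seventh suspended fourth:
- root: D♯
- perfect 4th: G♯
- perfect 5th: A♯
- minor 7th: C♯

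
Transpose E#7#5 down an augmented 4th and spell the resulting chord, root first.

E# down an augmented 4th → B. New chord: B augmented seventh.
root → B
3rd (major 3rd) → D#
5th (augmented 5th) → F##
7th (minor 7th) → A

B  D#  F##  A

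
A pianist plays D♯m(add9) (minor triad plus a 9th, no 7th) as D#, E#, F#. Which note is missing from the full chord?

D♯m(add9) = D#, F#, A#, E#. The voicing lacks the 5th (perfect 5th), A#.

A#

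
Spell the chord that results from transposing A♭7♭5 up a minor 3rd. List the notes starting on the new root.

A minor 3rd up from Ab is Cb, so the new chord is Cb dominant seventh flat five.
Root: Cb
Major 3rd (3rd): Eb
Diminished 5th (5th): Gbb
Minor 7th (7th): Bbb

Cb, Eb, Gbb, Bbb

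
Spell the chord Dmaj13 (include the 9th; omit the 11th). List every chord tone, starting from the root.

Dmaj13 is a major thirteenth built on D.
Root: D
Major 3rd (3rd): F#
Perfect 5th (5th): A
Major 7th (7th): C#
Major 9th (9th): E
Major 13th (13th): B

D, F#, A, C#, E, B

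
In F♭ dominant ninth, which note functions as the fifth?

Cb

Root of F♭ dominant ninth = Fb. The 5th is a perfect 5th: Fb up a perfect 5th → Cb.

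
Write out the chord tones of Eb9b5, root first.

Eb – G – Bbb – Db – F

Eb9b5: dominant ninth flat five on Eb.
Root: Eb
Major 3rd (3rd): G
Diminished 5th (5th): Bbb
Minor 7th (7th): Db
Major 9th (9th): F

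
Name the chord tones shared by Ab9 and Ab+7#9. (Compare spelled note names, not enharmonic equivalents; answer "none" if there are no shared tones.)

Ab  C  Gb

Ab9 = Ab, C, Eb, Gb, Bb.
Ab+7#9 = Ab, C, E, Gb, B.
Shared: Ab, C, Gb.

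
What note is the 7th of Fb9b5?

Ebb

Root of Fb9b5 = Fb. The 7th is a minor 7th: Fb up a minor 7th → Ebb.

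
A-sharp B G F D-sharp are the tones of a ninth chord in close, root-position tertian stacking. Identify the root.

G

Stacking in thirds gives G – B – D-sharp – F – A-sharp, so G is the root — G dominant seventh sharp nine sharp five.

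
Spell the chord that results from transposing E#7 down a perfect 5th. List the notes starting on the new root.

Transposed root: E♯ → A♯ (perfect 5th down). So we spell A♯ dominant seventh:
Root: A♯
Major 3rd (3rd): C𝄪
Perfect 5th (5th): E♯
Minor 7th (7th): G♯

A♯ C𝄪 E♯ G♯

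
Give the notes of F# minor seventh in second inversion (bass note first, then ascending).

In root position, F# minor seventh is F#–A–C#–E.
Second inversion puts the fifth (C#) in the bass.

C#  E  F#  A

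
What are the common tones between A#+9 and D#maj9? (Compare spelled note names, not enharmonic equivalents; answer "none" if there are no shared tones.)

A#+9 = A♯, C𝄪, E𝄪, G♯, B♯.
D#maj9 = D♯, F𝄪, A♯, C𝄪, E♯.
Shared: A♯, C𝄪.

A♯ – C𝄪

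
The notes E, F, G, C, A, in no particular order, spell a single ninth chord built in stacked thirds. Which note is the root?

F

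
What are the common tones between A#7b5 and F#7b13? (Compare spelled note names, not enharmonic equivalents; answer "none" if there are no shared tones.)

A# E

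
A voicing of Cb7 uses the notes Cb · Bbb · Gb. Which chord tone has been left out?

Eb

Cb7 = Cb, Eb, Gb, Bbb. The voicing lacks the 3rd (major 3rd), Eb.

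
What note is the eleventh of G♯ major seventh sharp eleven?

Root of G♯ major seventh sharp eleven = G-sharp. The 11th is an augmented 11th: G-sharp up an augmented 11th → C-double-sharp.

C-double-sharp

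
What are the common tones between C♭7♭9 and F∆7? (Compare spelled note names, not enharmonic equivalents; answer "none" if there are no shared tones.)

none

C♭7♭9 = Cb, Eb, Gb, Bbb, Dbb.
F∆7 = F, A, C, E.
Shared: none.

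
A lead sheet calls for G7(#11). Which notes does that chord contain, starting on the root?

G  B  D  F  C♯

Root G, quality dominant seventh sharp eleven:
- root: G
- major 3rd: B
- perfect 5th: D
- minor 7th: F
- augmented 11th: C♯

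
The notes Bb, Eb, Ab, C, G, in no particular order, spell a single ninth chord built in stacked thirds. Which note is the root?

Ab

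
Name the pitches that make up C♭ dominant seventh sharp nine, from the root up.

C-flat, E-flat, G-flat, B-double-flat, D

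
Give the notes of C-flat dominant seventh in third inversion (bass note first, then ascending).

B-double-flat, C-flat, E-flat, G-flat

In root position, C-flat dominant seventh is C-flat–E-flat–G-flat–B-double-flat.
Third inversion puts the seventh (B-double-flat) in the bass.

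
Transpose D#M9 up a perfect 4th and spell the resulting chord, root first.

G♯ – B♯ – D♯ – F𝄪 – A♯

A perfect 4th up from D♯ is G♯, so the new chord is G♯ major ninth.
Root: G♯
Major 3rd (3rd): B♯
Perfect 5th (5th): D♯
Major 7th (7th): F𝄪
Major 9th (9th): A♯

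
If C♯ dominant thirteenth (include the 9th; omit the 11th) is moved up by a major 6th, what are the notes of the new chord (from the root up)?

A-sharp, C-double-sharp, E-sharp, G-sharp, B-sharp, F-double-sharp

C-sharp up a major 6th → A-sharp. New chord: A-sharp dominant thirteenth.
- root: A-sharp
- major 3rd: C-double-sharp
- perfect 5th: E-sharp
- minor 7th: G-sharp
- major 9th: B-sharp
- major 13th: F-double-sharp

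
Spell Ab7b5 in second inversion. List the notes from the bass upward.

Ebb, Gb, Ab, C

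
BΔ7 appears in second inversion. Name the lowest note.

F#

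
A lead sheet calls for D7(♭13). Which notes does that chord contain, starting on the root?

D  F#  A  C  Bb

D7(♭13): dominant seventh flat thirteen on D.
D — root
F# — major 3rd
A — perfect 5th
C — minor 7th
Bb — minor 13th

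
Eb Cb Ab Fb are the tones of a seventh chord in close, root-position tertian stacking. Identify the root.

Fb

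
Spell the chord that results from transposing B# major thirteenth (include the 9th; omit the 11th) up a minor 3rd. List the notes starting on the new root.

Transposed root: B-sharp → D-sharp (minor 3rd up). So we spell D-sharp major thirteenth:
Root: D-sharp
Major 3rd (3rd): F-double-sharp
Perfect 5th (5th): A-sharp
Major 7th (7th): C-double-sharp
Major 9th (9th): E-sharp
Major 13th (13th): B-sharp

D-sharp – F-double-sharp – A-sharp – C-double-sharp – E-sharp – B-sharp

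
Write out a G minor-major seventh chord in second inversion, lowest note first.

D F-sharp G B-flat

G minor-major seventh = G–B-flat–D–F-sharp; second inversion → fifth (D) lowest.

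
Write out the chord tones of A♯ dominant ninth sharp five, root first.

A♯ dominant ninth sharp five: dominant ninth sharp five on A-sharp.
A-sharp — root
C-double-sharp — major 3rd
E-double-sharp — augmented 5th
G-sharp — minor 7th
B-sharp — major 9th

A-sharp, C-double-sharp, E-double-sharp, G-sharp, B-sharp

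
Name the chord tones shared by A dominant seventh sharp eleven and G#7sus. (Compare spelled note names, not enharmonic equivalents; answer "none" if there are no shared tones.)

A dominant seventh sharp eleven: A C# E G D#
G#7sus: G# C# D# F#
Common to both → C#, D#.

C#, D#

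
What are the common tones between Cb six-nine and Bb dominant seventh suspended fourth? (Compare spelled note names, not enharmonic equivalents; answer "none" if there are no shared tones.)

E-flat  A-flat

Cb six-nine = C-flat, E-flat, G-flat, A-flat, D-flat.
Bb dominant seventh suspended fourth = B-flat, E-flat, F, A-flat.
Shared: E-flat, A-flat.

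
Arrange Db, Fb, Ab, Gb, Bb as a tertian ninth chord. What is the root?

Arranged so that each adjacent pair is a third by letter name: Gb – Bb – Db – Fb – Ab.
The bottom of that stack, Gb, is the root (this is Gb dominant ninth).

Gb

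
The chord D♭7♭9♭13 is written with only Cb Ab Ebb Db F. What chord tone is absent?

The full D♭7♭9♭13 chord is Db, F, Ab, Cb, Ebb, Bbb.
Comparing with the voicing, the minor 13th (13th) — Bbb — is absent.

Bbb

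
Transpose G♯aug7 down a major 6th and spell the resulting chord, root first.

B  D#  F##  A

Transposed root: G# → B (major 6th down). So we spell B augmented seventh:
Root: B
Major 3rd (3rd): D#
Augmented 5th (5th): F##
Minor 7th (7th): A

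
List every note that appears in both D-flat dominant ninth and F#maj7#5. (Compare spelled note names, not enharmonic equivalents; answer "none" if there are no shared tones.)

none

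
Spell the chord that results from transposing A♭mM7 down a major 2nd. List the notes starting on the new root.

A major 2nd down from Ab is Gb, so the new chord is Gb minor-major seventh.
Gb — root
Bbb — minor 3rd
Db — perfect 5th
F — major 7th

Gb – Bbb – Db – F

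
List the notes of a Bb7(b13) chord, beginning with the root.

Bb, D, F, Ab, Gb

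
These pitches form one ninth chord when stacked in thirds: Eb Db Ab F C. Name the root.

Arranged so that each adjacent pair is a third by letter name: Db – F – Ab – C – Eb.
The bottom of that stack, Db, is the root (this is Db major ninth).

Db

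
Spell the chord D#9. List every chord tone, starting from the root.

D# F## A# C# E#

D#9 is a dominant ninth built on D#.
Root: D#
Major 3rd (3rd): F##
Perfect 5th (5th): A#
Minor 7th (7th): C#
Major 9th (9th): E#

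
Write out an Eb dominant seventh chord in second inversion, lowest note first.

In root position, Eb dominant seventh is E-flat–G–B-flat–D-flat.
Second inversion puts the fifth (B-flat) in the bass.

B-flat, D-flat, E-flat, G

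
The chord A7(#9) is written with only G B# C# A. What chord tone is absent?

E

The full A7(#9) chord is A, C#, E, G, B#.
Comparing with the voicing, the perfect 5th (5th) — E — is absent.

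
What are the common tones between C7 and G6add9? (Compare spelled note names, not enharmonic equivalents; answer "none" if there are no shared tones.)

E  G

C7: C E G B♭
G6add9: G B D E A
Common to both → E, G.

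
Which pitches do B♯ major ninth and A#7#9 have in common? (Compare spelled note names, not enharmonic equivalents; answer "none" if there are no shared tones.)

B♯ major ninth = B#, D##, F##, A##, C##.
A#7#9 = A#, C##, E#, G#, B##.
Shared: C##.

C##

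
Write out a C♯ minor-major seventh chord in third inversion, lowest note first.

In root position, C♯ minor-major seventh is C-sharp–E–G-sharp–B-sharp.
Third inversion puts the seventh (B-sharp) in the bass.

B-sharp, C-sharp, E, G-sharp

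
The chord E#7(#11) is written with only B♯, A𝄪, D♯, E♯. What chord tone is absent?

The full E#7(#11) chord is E♯, G𝄪, B♯, D♯, A𝄪.
Comparing with the voicing, the major 3rd (3rd) — G𝄪 — is absent.

G𝄪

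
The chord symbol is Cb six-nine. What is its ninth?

Db

Root of Cb six-nine = Cb. The 9th is a major 9th: Cb up a major 9th → Db.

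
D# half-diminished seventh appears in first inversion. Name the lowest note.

D# half-diminished seventh = D#–F#–A–C#. First inversion → third in the bass = F#.

F#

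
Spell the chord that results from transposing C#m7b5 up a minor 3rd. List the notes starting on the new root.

E  G  Bb  D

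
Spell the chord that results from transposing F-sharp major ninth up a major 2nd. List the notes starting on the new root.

G-sharp, B-sharp, D-sharp, F-double-sharp, A-sharp

F-sharp up a major 2nd → G-sharp. New chord: G-sharp major ninth.
- root: G-sharp
- major 3rd: B-sharp
- perfect 5th: D-sharp
- major 7th: F-double-sharp
- major 9th: A-sharp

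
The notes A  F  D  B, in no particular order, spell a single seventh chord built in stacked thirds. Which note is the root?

B

Arranged so that each adjacent pair is a third by letter name: B – D – F – A.
The bottom of that stack, B, is the root (this is B half-diminished seventh).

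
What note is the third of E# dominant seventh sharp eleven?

G-double-sharp

E# dominant seventh sharp eleven is built on E-sharp; its 3rd is a major 3rd above the root.
A third above E uses the letter G, and the major 3rd above E-sharp is G-double-sharp.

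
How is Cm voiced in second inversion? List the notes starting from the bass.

G, C, Eb

In root position, Cm is C–Eb–G.
Second inversion puts the fifth (G) in the bass.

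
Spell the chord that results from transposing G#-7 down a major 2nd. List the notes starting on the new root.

F# A C# E

G# down a major 2nd → F#. New chord: F# minor seventh.
Root: F#
Minor 3rd (3rd): A
Perfect 5th (5th): C#
Minor 7th (7th): E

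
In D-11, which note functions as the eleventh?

G

D-11 is built on D; its 11th is a perfect 11th above the root.
A fourth above D uses the letter G, and the perfect 11th above D is G.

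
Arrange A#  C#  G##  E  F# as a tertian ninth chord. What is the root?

F#

Stacking in thirds gives F# – A# – C# – E – G##, so F# is the root — F# dominant seventh sharp nine.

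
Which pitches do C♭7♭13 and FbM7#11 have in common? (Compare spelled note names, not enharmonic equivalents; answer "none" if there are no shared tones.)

Cb – Eb

C♭7♭13: Cb Eb Gb Bbb Abb
FbM7#11: Fb Ab Cb Eb Bb
Common to both → Cb, Eb.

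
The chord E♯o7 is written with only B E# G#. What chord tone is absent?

D

The full E♯o7 chord is E#, G#, B, D.
Comparing with the voicing, the diminished 7th (7th) — D — is absent.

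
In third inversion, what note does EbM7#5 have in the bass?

EbM7#5 = Eb–G–B–D. Third inversion → seventh in the bass = D.

D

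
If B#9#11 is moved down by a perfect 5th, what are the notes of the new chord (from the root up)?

Transposed root: B♯ → E♯ (perfect 5th down). So we spell E♯ dominant ninth sharp eleven:
Root: E♯
Major 3rd (3rd): G𝄪
Perfect 5th (5th): B♯
Minor 7th (7th): D♯
Major 9th (9th): F𝄪
Augmented 11th (11th): A𝄪

E♯  G𝄪  B♯  D♯  F𝄪  A𝄪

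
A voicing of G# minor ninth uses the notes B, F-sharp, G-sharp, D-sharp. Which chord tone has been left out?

A-sharp

G# minor ninth = G-sharp, B, D-sharp, F-sharp, A-sharp. The voicing lacks the 9th (major 9th), A-sharp.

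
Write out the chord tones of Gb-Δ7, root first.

Gb  Bbb  Db  F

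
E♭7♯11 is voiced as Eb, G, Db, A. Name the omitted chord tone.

E♭7♯11 = Eb, G, Bb, Db, A. The voicing lacks the 5th (perfect 5th), Bb.

Bb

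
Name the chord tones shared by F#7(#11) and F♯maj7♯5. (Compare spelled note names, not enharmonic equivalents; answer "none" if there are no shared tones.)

F# – A#

F#7(#11): F# A# C# E B#
F♯maj7♯5: F# A# C## E#
Common to both → F#, A#.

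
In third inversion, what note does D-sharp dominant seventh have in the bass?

D-sharp dominant seventh in root position is D#–F##–A#–C#.
Third inversion places the seventh in the bass, which is C#.

C#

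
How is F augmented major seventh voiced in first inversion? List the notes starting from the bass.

F augmented major seventh = F–A–C-sharp–E; first inversion → third (A) lowest.

A – C-sharp – E – F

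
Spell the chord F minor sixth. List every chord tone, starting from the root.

F  Ab  C  D

F minor sixth is a minor sixth built on F.
root → F
3rd (minor 3rd) → Ab
5th (perfect 5th) → C
6th (major 6th) → D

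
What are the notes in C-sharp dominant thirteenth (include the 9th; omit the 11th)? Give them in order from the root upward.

C-sharp, E-sharp, G-sharp, B, D-sharp, A-sharp

C-sharp dominant thirteenth is a dominant thirteenth built on C-sharp.
Root: C-sharp
Major 3rd (3rd): E-sharp
Perfect 5th (5th): G-sharp
Minor 7th (7th): B
Major 9th (9th): D-sharp
Major 13th (13th): A-sharp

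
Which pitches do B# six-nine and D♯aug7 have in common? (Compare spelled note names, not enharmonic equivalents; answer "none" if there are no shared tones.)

B# six-nine: B# D## F## G## C##
D♯aug7: D# F## A## C#
Common to both → F##.

F##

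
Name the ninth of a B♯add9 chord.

C##

Root of B♯add9 = B#. The 9th is a major 9th: B# up a major 9th → C##.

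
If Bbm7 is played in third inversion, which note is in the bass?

Ab

Bbm7 = Bb–Db–F–Ab. Third inversion → seventh in the bass = Ab.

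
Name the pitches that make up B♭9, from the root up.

Bb, D, F, Ab, C

Root Bb, quality dominant ninth:
- root: Bb
- major 3rd: D
- perfect 5th: F
- minor 7th: Ab
- major 9th: C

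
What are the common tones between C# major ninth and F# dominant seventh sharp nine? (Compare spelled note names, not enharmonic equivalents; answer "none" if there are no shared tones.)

C# major ninth: C-sharp E-sharp G-sharp B-sharp D-sharp
F# dominant seventh sharp nine: F-sharp A-sharp C-sharp E G-double-sharp
Common to both → C-sharp.

C-sharp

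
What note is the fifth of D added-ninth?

Root of D added-ninth = D. The 5th is a perfect 5th: D up a perfect 5th → A.

A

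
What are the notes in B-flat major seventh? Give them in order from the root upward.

B-flat, D, F, A

Root B-flat, quality major seventh:
B-flat — root
D — major 3rd
F — perfect 5th
A — major 7th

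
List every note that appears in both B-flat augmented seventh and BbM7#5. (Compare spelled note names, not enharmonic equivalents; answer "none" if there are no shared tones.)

B-flat augmented seventh: Bb D F# Ab
BbM7#5: Bb D F# A
Common to both → Bb, D, F#.

Bb, D, F#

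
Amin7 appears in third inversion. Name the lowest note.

G

Amin7 = A–C–E–G. Third inversion → seventh in the bass = G.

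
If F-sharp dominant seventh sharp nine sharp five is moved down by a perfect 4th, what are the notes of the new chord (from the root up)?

F# down a perfect 4th → C#. New chord: C# dominant seventh sharp nine sharp five.
C# — root
E# — major 3rd
G## — augmented 5th
B — minor 7th
D## — augmented 9th

C# E# G## B D##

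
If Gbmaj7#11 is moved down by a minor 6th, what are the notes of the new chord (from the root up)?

Bb  D  F  A  E

Gb down a minor 6th → Bb. New chord: Bb major seventh sharp eleven.
root → Bb
3rd (major 3rd) → D
5th (perfect 5th) → F
7th (major 7th) → A
11th (augmented 11th) → E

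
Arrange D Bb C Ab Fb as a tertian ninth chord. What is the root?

Arranged so that each adjacent pair is a third by letter name: Bb – D – Fb – Ab – C.
The bottom of that stack, Bb, is the root (this is Bb dominant ninth flat five).

Bb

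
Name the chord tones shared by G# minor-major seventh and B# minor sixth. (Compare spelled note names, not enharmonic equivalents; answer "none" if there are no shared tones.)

G# minor-major seventh: G-sharp B D-sharp F-double-sharp
B# minor sixth: B-sharp D-sharp F-double-sharp G-double-sharp
Common to both → D-sharp, F-double-sharp.

D-sharp – F-double-sharp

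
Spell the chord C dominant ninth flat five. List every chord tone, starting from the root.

C dominant ninth flat five is a dominant ninth flat five built on C.
- root: C
- major 3rd: E
- diminished 5th: Gb
- minor 7th: Bb
- major 9th: D

C E Gb Bb D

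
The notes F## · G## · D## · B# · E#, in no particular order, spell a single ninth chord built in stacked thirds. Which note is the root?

Arranged so that each adjacent pair is a third by letter name: E# – G## – B# – D## – F##.
The bottom of that stack, E#, is the root (this is E# major ninth).

E#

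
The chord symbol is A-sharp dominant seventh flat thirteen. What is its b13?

A-sharp dominant seventh flat thirteen is built on A#; its 13th is a minor 13th above the root.
A sixth above A uses the letter F, and the minor 13th above A# is F#.

F#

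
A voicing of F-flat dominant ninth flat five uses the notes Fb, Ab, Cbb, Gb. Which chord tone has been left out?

Ebb

F-flat dominant ninth flat five = Fb, Ab, Cbb, Ebb, Gb. The voicing lacks the 7th (minor 7th), Ebb.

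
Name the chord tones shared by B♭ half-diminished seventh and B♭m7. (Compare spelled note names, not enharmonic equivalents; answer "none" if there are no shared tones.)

B♭ D♭ A♭

B♭ half-diminished seventh: B♭ D♭ F♭ A♭
B♭m7: B♭ D♭ F A♭
Common to both → B♭, D♭, A♭.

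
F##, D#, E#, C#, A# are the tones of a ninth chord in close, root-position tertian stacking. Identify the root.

Arranged so that each adjacent pair is a third by letter name: D# – F## – A# – C# – E#.
The bottom of that stack, D#, is the root (this is D# dominant ninth).

D#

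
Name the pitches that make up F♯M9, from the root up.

F#  A#  C#  E#  G#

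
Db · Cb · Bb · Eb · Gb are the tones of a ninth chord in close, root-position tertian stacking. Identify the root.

Arranged so that each adjacent pair is a third by letter name: Cb – Eb – Gb – Bb – Db.
The bottom of that stack, Cb, is the root (this is Cb major ninth).

Cb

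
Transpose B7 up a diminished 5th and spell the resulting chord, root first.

F  A  C  Eb

A diminished 5th up from B is F, so the new chord is F dominant seventh.
Root: F
Major 3rd (3rd): A
Perfect 5th (5th): C
Minor 7th (7th): Eb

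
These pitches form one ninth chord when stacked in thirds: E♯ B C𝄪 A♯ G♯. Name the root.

Stacking in thirds gives A♯ – C𝄪 – E♯ – G♯ – B, so A♯ is the root — A♯ dominant seventh flat nine.

A♯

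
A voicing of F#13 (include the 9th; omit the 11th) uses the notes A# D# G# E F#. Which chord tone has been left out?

F#13 = F#, A#, C#, E, G#, D#. The voicing lacks the 5th (perfect 5th), C#.

C#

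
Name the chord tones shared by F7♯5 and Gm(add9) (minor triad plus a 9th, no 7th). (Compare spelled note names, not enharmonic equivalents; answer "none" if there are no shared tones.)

A

F7♯5 = F, A, C♯, E♭.
Gm(add9) = G, B♭, D, A.
Shared: A.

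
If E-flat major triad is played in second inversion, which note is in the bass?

Bb

E-flat major triad = Eb–G–Bb. Second inversion → fifth in the bass = Bb.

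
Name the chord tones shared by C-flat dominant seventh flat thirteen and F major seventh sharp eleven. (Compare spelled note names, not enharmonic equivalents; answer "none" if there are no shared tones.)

none

C-flat dominant seventh flat thirteen = C-flat, E-flat, G-flat, B-double-flat, A-double-flat.
F major seventh sharp eleven = F, A, C, E, B.
Shared: none.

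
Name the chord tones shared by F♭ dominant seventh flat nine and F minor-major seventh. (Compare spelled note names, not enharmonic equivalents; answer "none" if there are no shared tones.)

A-flat

F♭ dominant seventh flat nine = F-flat, A-flat, C-flat, E-double-flat, G-double-flat.
F minor-major seventh = F, A-flat, C, E.
Shared: A-flat.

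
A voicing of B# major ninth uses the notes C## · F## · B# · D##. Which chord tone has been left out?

A##

B# major ninth = B#, D##, F##, A##, C##. The voicing lacks the 7th (major 7th), A##.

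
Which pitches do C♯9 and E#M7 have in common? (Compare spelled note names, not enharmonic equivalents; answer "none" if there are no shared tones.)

E#

C♯9 = C#, E#, G#, B, D#.
E#M7 = E#, G##, B#, D##.
Shared: E#.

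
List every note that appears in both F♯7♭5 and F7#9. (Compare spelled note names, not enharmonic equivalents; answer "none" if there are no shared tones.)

C

F♯7♭5: F# A# C E
F7#9: F A C Eb G#
Common to both → C.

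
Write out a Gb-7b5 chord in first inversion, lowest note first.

Bbb  Dbb  Fb  Gb

In root position, Gb-7b5 is Gb–Bbb–Dbb–Fb.
First inversion puts the third (Bbb) in the bass.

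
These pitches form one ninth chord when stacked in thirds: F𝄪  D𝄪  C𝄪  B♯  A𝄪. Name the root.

Arranged so that each adjacent pair is a third by letter name: B♯ – D𝄪 – F𝄪 – A𝄪 – C𝄪.
The bottom of that stack, B♯, is the root (this is B♯ major ninth).

B♯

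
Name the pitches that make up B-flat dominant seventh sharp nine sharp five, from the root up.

Bb  D  F#  Ab  C#

B-flat dominant seventh sharp nine sharp five is a dominant seventh sharp nine sharp five built on Bb.
root → Bb
3rd (major 3rd) → D
5th (augmented 5th) → F#
7th (minor 7th) → Ab
9th (augmented 9th) → C#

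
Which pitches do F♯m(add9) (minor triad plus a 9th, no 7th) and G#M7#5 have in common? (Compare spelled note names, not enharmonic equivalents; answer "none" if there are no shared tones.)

F♯m(add9): F# A C# G#
G#M7#5: G# B# D## F##
Common to both → G#.

G#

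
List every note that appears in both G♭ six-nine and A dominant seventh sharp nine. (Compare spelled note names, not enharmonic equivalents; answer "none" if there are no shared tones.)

none

G♭ six-nine: G-flat B-flat D-flat E-flat A-flat
A dominant seventh sharp nine: A C-sharp E G B-sharp
Common to both → none.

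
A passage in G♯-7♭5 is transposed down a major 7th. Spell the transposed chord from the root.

A – C – Eb – G

A major 7th down from G# is A, so the new chord is A half-diminished seventh.
Root: A
Minor 3rd (3rd): C
Diminished 5th (5th): Eb
Minor 7th (7th): G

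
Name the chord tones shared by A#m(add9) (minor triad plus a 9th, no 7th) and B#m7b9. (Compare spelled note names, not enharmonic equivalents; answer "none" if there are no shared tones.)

A#m(add9): A# C# E# B#
B#m7b9: B# D# F## A# C#
Common to both → A#, C#, B#.

A#, C#, B#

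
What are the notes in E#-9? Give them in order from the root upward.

Root E♯, quality minor ninth:
- root: E♯
- minor 3rd: G♯
- perfect 5th: B♯
- minor 7th: D♯
- major 9th: F𝄪

E♯ – G♯ – B♯ – D♯ – F𝄪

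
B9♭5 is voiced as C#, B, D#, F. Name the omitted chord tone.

The full B9♭5 chord is B, D#, F, A, C#.
Comparing with the voicing, the minor 7th (7th) — A — is absent.

A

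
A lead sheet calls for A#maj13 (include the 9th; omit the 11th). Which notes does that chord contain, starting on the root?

Root A♯, quality major thirteenth:
Root: A♯
Major 3rd (3rd): C𝄪
Perfect 5th (5th): E♯
Major 7th (7th): G𝄪
Major 9th (9th): B♯
Major 13th (13th): F𝄪

A♯ – C𝄪 – E♯ – G𝄪 – B♯ – F𝄪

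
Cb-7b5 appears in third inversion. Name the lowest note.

B𝄫

Cb-7b5 = C♭–E𝄫–G𝄫–B𝄫. Third inversion → seventh in the bass = B𝄫.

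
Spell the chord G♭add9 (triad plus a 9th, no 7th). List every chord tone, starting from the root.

Gb – Bb – Db – Ab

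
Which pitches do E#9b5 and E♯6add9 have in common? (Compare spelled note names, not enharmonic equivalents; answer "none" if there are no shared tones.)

E# – G## – F##

E#9b5 = E#, G##, B, D#, F##.
E♯6add9 = E#, G##, B#, C##, F##.
Shared: E#, G##, F##.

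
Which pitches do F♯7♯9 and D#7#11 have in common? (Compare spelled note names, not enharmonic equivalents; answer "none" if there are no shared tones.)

F♯7♯9 = F♯, A♯, C♯, E, G𝄪.
D#7#11 = D♯, F𝄪, A♯, C♯, G𝄪.
Shared: A♯, C♯, G𝄪.

A♯, C♯, G𝄪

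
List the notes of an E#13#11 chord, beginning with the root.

E#, G##, B#, D#, F##, A##, C##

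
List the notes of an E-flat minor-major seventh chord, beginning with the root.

Eb, Gb, Bb, D

Root Eb, quality minor-major seventh:
root → Eb
3rd (minor 3rd) → Gb
5th (perfect 5th) → Bb
7th (major 7th) → D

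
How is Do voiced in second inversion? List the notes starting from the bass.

Do = D–F–A♭; second inversion → fifth (A♭) lowest.

A♭  D  F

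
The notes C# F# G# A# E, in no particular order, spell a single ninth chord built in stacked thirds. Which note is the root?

F#

Stacking in thirds gives F# – A# – C# – E – G#, so F# is the root — F# dominant ninth.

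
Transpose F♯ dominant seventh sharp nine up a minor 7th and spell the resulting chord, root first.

A minor 7th up from F# is E, so the new chord is E dominant seventh sharp nine.
- root: E
- major 3rd: G#
- perfect 5th: B
- minor 7th: D
- augmented 9th: F##

E, G#, B, D, F##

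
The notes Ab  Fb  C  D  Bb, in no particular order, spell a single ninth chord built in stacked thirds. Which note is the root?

Bb

Arranged so that each adjacent pair is a third by letter name: Bb – D – Fb – Ab – C.
The bottom of that stack, Bb, is the root (this is Bb dominant ninth flat five).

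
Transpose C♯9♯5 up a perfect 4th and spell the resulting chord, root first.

Transposed root: C♯ → F♯ (perfect 4th up). So we spell F♯ dominant ninth sharp five:
Root: F♯
Major 3rd (3rd): A♯
Augmented 5th (5th): C𝄪
Minor 7th (7th): E
Major 9th (9th): G♯

F♯, A♯, C𝄪, E, G♯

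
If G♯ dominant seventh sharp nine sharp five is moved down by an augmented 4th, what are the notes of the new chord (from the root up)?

G# down an augmented 4th → D. New chord: D dominant seventh sharp nine sharp five.
- root: D
- major 3rd: F#
- augmented 5th: A#
- minor 7th: C
- augmented 9th: E#

D F# A# C E#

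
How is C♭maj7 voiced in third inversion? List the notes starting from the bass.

Bb  Cb  Eb  Gb

In root position, C♭maj7 is Cb–Eb–Gb–Bb.
Third inversion puts the seventh (Bb) in the bass.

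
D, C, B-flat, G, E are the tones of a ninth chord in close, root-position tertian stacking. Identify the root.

Stacking in thirds gives C – E – G – B-flat – D, so C is the root — C dominant ninth.

C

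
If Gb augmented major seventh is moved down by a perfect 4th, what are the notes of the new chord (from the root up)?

A perfect 4th down from G-flat is D-flat, so the new chord is D-flat augmented major seventh.
Root: D-flat
Major 3rd (3rd): F
Augmented 5th (5th): A
Major 7th (7th): C

D-flat F A C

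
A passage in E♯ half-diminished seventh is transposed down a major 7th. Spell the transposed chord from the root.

Transposed root: E-sharp → F-sharp (major 7th down). So we spell F-sharp half-diminished seventh:
root → F-sharp
3rd (minor 3rd) → A
5th (diminished 5th) → C
7th (minor 7th) → E

F-sharp, A, C, E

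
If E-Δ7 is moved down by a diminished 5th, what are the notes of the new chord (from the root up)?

E down a diminished 5th → A#. New chord: A# minor-major seventh.
root → A#
3rd (minor 3rd) → C#
5th (perfect 5th) → E#
7th (major 7th) → G##

A# – C# – E# – G##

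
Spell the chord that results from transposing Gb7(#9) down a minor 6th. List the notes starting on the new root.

Bb – D – F – Ab – C#

Transposed root: Gb → Bb (minor 6th down). So we spell Bb dominant seventh sharp nine:
root → Bb
3rd (major 3rd) → D
5th (perfect 5th) → F
7th (minor 7th) → Ab
9th (augmented 9th) → C#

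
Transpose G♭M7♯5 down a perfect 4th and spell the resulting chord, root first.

Db, F, A, C

Transposed root: Gb → Db (perfect 4th down). So we spell Db augmented major seventh:
Db — root
F — major 3rd
A — augmented 5th
C — major 7th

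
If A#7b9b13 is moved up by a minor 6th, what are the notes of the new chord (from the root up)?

Transposed root: A# → F# (minor 6th up). So we spell F# dominant seventh flat nine flat thirteen:
Root: F#
Major 3rd (3rd): A#
Perfect 5th (5th): C#
Minor 7th (7th): E
Minor 9th (9th): G
Minor 13th (13th): D

F# – A# – C# – E – G – D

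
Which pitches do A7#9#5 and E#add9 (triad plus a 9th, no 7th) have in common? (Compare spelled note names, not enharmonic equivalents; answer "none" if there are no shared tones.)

A7#9#5 = A, C♯, E♯, G, B♯.
E#add9 = E♯, G𝄪, B♯, F𝄪.
Shared: E♯, B♯.

E♯  B♯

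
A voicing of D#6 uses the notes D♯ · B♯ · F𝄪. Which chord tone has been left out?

A♯

The full D#6 chord is D♯, F𝄪, A♯, B♯.
Comparing with the voicing, the perfect 5th (5th) — A♯ — is absent.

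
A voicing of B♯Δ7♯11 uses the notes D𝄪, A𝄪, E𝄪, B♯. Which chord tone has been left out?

F𝄪

The full B♯Δ7♯11 chord is B♯, D𝄪, F𝄪, A𝄪, E𝄪.
Comparing with the voicing, the perfect 5th (5th) — F𝄪 — is absent.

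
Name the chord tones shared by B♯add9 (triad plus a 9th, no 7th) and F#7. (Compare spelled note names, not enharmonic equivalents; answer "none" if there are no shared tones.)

none

B♯add9 = B#, D##, F##, C##.
F#7 = F#, A#, C#, E.
Shared: none.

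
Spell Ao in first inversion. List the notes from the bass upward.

Ao = A–C–Eb; first inversion → third (C) lowest.

C  Eb  A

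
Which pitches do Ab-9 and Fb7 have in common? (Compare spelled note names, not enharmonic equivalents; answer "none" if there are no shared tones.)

Ab, Cb

Ab-9 = Ab, Cb, Eb, Gb, Bb.
Fb7 = Fb, Ab, Cb, Ebb.
Shared: Ab, Cb.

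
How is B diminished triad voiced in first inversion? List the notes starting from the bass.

B diminished triad = B–D–F; first inversion → third (D) lowest.

D, F, B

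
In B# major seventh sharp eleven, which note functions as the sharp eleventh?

E-double-sharp

B# major seventh sharp eleven is built on B-sharp; its 11th is an augmented 11th above the root.
A fourth above B uses the letter E, and the augmented 11th above B-sharp is E-double-sharp.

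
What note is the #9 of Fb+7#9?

Root of Fb+7#9 = Fb. The 9th is an augmented 9th: Fb up an augmented 9th → G.

G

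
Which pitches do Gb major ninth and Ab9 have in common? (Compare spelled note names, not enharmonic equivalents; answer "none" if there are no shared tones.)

Gb – Bb – Ab

Gb major ninth: Gb Bb Db F Ab
Ab9: Ab C Eb Gb Bb
Common to both → Gb, Bb, Ab.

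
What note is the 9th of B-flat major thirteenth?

B-flat major thirteenth is built on Bb; its 9th is a major 9th above the root.
A second above B uses the letter C, and the major 9th above Bb is C.

C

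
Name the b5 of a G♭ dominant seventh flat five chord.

Root of G♭ dominant seventh flat five = G-flat. The 5th is a diminished 5th: G-flat up a diminished 5th → D-double-flat.

D-double-flat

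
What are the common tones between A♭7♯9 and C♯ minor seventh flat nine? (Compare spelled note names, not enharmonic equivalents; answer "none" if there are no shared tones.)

A♭7♯9 = Ab, C, Eb, Gb, B.
C♯ minor seventh flat nine = C#, E, G#, B, D.
Shared: B.

B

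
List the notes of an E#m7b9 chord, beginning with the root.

E#, G#, B#, D#, F#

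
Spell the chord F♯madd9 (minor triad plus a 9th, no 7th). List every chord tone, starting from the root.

F♯madd9: minor added-ninth on F#.
- root: F#
- minor 3rd: A
- perfect 5th: C#
- major 9th: G#

F# – A – C# – G#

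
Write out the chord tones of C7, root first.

C E G Bb

C7 is a dominant seventh built on C.
root → C
3rd (major 3rd) → E
5th (perfect 5th) → G
7th (minor 7th) → Bb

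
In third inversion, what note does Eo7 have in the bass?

Db

Eo7 = E–G–Bb–Db. Third inversion → seventh in the bass = Db.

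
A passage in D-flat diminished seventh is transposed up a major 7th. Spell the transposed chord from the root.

Db up a major 7th → C. New chord: C diminished seventh.
root → C
3rd (minor 3rd) → Eb
5th (diminished 5th) → Gb
7th (diminished 7th) → Bbb

C  Eb  Gb  Bbb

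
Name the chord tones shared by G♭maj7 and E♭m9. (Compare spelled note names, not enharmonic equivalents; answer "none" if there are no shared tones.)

Gb, Bb, Db, F

G♭maj7: Gb Bb Db F
E♭m9: Eb Gb Bb Db F
Common to both → Gb, Bb, Db, F.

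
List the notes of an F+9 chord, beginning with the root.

F A C♯ E♭ G

Root F, quality dominant ninth sharp five:
F — root
A — major 3rd
C♯ — augmented 5th
E♭ — minor 7th
G — major 9th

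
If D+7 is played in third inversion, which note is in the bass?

C

D+7 in root position is D–F♯–A♯–C.
Third inversion places the seventh in the bass, which is C.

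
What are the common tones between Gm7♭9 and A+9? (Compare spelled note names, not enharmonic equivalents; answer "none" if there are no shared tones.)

G

Gm7♭9 = G, Bb, D, F, Ab.
A+9 = A, C#, E#, G, B.
Shared: G.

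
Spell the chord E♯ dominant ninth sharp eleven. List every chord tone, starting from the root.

E♯ dominant ninth sharp eleven is a dominant ninth sharp eleven built on E-sharp.
- root: E-sharp
- major 3rd: G-double-sharp
- perfect 5th: B-sharp
- minor 7th: D-sharp
- major 9th: F-double-sharp
- augmented 11th: A-double-sharp

E-sharp, G-double-sharp, B-sharp, D-sharp, F-double-sharp, A-double-sharp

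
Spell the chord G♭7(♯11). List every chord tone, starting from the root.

G♭7(♯11) is a dominant seventh sharp eleven built on Gb.
root → Gb
3rd (major 3rd) → Bb
5th (perfect 5th) → Db
7th (minor 7th) → Fb
11th (augmented 11th) → C

Gb Bb Db Fb C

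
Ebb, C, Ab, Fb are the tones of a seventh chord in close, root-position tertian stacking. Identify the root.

Fb

Arranged so that each adjacent pair is a third by letter name: Fb – Ab – C – Ebb.
The bottom of that stack, Fb, is the root (this is Fb augmented seventh).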